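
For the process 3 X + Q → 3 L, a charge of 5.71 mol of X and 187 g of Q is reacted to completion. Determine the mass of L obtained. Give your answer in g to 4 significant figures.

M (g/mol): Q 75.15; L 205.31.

n(X) = 5.710 mol
n(Q) = 187.0 / 75.15 = 2.488 mol
n/ν → X: 1.903, Q: 2.488; X is limiting.
n(L) = (3/3) × 5.710 = 5.710 mol
mass = 5.710 × 205.31 = 1172 g

1172 g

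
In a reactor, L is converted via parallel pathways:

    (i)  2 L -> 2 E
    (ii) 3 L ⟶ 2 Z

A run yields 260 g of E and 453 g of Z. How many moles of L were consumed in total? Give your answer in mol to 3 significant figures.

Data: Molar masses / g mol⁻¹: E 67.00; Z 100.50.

n(E) = 260 / 67.00 = 3.881 mol
n(Z) = 453 / 100.50 = 4.507 mol
n(L) via (i) = (2/2)×3.881 = 3.881 mol
n(L) via (ii) = (3/2)×4.507 = 6.761 mol
total n(L) = 3.881 + 6.761 = 10.64 mol

10.6 mol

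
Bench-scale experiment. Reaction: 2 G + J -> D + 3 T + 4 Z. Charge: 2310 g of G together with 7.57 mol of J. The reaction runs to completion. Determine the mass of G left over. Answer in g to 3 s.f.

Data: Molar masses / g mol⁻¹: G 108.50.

667 g

n(G) = 2310 / 108.50 = 21.29 mol
n(J) = 7.570 mol
n/ν for G = 21.29/2 = 10.65
n/ν for J = 7.570/1 = 7.570
Smallest n/ν is J → limiting reagent.
G consumed = (2/1) × 7.570 = 15.14 mol
G remaining = 21.29 − 15.14 = 6.150 mol
mass = 6.150 × 108.50 = 667.3 g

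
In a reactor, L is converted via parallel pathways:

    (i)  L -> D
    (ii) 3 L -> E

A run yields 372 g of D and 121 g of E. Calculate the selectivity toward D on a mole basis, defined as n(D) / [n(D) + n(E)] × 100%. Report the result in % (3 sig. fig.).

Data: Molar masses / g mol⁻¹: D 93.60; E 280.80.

90.2 %

n(D) = 372 / 93.60 = 3.974 mol
n(E) = 121 / 280.80 = 0.4309 mol
selectivity = 3.974/(3.974+0.4309) × 100 = 90.22 %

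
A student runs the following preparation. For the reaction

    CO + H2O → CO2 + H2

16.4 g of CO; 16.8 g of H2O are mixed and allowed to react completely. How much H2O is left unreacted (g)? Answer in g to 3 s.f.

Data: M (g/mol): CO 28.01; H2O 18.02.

n(CO) = 16.40 / 28.01 = 0.5855 mol
n(H2O) = 16.80 / 18.02 = 0.9323 mol
n/ν → CO: 0.5855, H2O: 0.9323; CO is limiting.
H2O consumed = (1/1) × 0.5855 = 0.5855 mol
H2O remaining = 0.9323 − 0.5855 = 0.3468 mol
mass = 0.3468 × 18.02 = 6.249 g

6.25 g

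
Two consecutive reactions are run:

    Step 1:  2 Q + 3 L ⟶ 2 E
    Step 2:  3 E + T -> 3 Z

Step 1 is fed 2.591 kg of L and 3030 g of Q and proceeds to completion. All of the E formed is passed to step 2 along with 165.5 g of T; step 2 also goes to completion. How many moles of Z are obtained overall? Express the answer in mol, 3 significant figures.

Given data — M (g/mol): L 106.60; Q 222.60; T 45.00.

Step 1:
n(L) = 2.591×1000 / 106.60 = 24.31 mol
n(Q) = 3030 / 222.60 = 13.61 mol
n/ν for L = 24.31/3 = 8.103
n/ν for Q = 13.61/2 = 6.805
Smallest n/ν is Q → limiting reagent.
n(E) produced = (2/2) × 13.61 = 13.61 mol
Step 2:
n(E) available = 13.61 mol
n(T) = 165.5 / 45.00 = 3.678 mol
n/ν for E = 13.61/3 = 4.537
n/ν for T = 3.678/1 = 3.678
Smallest n/ν is T → limiting reagent.
n(Z) = (3/1) × 3.678 = 11.03 mol

11.0 mol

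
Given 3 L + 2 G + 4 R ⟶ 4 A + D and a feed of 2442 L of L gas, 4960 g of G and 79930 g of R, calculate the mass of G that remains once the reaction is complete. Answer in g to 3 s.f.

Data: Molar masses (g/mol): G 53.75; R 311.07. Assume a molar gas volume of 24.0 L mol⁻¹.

1310 g

n(L) = 2442 / 24.0 = 101.8 mol
n(G) = 4960 / 53.75 = 92.28 mol
n(R) = 79930 / 311.07 = 257.0 mol
n/ν → L: 33.93, G: 46.14, R: 64.25; L is limiting.
G consumed = (2/3) × 101.8 = 67.87 mol
G remaining = 92.28 − 67.87 = 24.41 mol
mass = 24.41 × 53.75 = 1312 g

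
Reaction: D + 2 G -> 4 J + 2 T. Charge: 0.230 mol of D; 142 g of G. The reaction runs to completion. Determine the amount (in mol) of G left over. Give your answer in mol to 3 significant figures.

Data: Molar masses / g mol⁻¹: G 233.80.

0.147 mol

n(D) = 0.2300 mol
n(G) = 142.0 / 233.80 = 0.6074 mol
n/ν for D = 0.2300/1 = 0.2300
n/ν for G = 0.6074/2 = 0.3037
Smallest n/ν is D → limiting reagent.
G consumed = (2/1) × 0.2300 = 0.4600 mol
G remaining = 0.6074 − 0.4600 = 0.1474 mol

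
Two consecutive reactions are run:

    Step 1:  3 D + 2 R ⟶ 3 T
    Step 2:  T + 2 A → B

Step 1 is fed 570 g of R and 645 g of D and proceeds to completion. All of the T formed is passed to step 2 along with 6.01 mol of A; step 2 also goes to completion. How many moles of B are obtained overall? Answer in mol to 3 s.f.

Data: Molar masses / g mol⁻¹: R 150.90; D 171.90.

Step 1:
n(R) = 570.0 / 150.90 = 3.777 mol
n(D) = 645.0 / 171.90 = 3.752 mol
n/ν for R = 3.777/2 = 1.889
n/ν for D = 3.752/3 = 1.251
Smallest n/ν is D → limiting reagent.
n(T) produced = (3/3) × 3.752 = 3.752 mol
Step 2:
n(T) available = 3.752 mol
n(A) = 6.010 mol
n/ν for T = 3.752/1 = 3.752
n/ν for A = 6.010/2 = 3.005
Smallest n/ν is A → limiting reagent.
n(B) = (1/2) × 6.010 = 3.005 mol

3.01 mol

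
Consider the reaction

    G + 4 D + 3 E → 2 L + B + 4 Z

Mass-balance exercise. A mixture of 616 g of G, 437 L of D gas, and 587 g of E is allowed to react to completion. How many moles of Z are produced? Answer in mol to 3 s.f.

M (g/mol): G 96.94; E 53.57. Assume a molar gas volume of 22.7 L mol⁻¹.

n(G) = 616.0 / 96.94 = 6.354 mol
n(D) = 437.0 / 22.7 = 19.25 mol
n(E) = 587.0 / 53.57 = 10.96 mol
n/ν for G = 6.354/1 = 6.354
n/ν for D = 19.25/4 = 4.813
n/ν for E = 10.96/3 = 3.653
Smallest n/ν is E → limiting reagent.
n(Z) = (4/3) × 10.96 = 14.61 mol

14.6 mol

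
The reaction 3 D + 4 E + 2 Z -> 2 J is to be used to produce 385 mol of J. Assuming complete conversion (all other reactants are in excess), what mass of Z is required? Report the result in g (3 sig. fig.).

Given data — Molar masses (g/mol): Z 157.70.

60700 g

n(J) = 385.0 mol
n(Z) = (2/2) × 385.0 = 385.0 mol
mass = 385.0 × 157.70 = 60710 g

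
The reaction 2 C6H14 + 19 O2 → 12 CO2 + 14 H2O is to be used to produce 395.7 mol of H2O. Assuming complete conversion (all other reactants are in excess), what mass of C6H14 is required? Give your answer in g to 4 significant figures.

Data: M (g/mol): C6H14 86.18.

n(H2O) = 395.7 mol
n(C6H14) = (2/14) × 395.7 = 56.53 mol
mass = 56.53 × 86.18 = 4872 g

4872 g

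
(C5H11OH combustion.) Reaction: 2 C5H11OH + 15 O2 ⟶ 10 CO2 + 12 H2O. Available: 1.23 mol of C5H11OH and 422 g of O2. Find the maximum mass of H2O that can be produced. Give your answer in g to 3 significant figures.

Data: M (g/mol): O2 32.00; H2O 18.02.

133 g

n(C5H11OH) = 1.230 mol
n(O2) = 422.0 / 32.00 = 13.19 mol
n/ν for C5H11OH = 1.230/2 = 0.6150
n/ν for O2 = 13.19/15 = 0.8793
Smallest n/ν is C5H11OH → limiting reagent.
n(H2O) = (12/2) × 1.230 = 7.380 mol
mass = 7.380 × 18.02 = 133.0 g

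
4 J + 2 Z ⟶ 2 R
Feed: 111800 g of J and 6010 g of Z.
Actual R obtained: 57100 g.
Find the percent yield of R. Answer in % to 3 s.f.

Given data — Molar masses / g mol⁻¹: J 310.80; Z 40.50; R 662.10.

58.1 %

n(J) = 111800 / 310.80 = 359.7 mol
n(Z) = 6010 / 40.50 = 148.4 mol
n/ν for J = 359.7/4 = 89.93
n/ν for Z = 148.4/2 = 74.20
Smallest n/ν is Z → limiting reagent.
theoretical n(R) = (2/2) × 148.4 = 148.4 mol → 98260 g
% yield = 57100 / 98260 × 100 = 58.11 %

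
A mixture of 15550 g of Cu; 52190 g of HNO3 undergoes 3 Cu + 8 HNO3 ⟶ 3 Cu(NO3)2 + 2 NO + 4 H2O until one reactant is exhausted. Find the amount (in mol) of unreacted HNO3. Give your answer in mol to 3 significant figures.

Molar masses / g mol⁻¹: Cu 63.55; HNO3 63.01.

176 mol

n(Cu) = 15550 / 63.55 = 244.7 mol
n(HNO3) = 52190 / 63.01 = 828.3 mol
n/ν → Cu: 81.57, HNO3: 103.5; Cu is limiting.
HNO3 consumed = (8/3) × 244.7 = 652.5 mol
HNO3 remaining = 828.3 − 652.5 = 175.8 mol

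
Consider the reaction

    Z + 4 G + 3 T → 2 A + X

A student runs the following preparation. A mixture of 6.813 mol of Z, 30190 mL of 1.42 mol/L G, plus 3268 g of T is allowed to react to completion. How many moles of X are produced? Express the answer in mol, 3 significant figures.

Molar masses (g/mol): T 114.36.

6.81 mol

n(Z) = 6.813 mol
n(G) = 1.42 × 30190/1000 = 42.87 mol
n(T) = 3268 / 114.36 = 28.58 mol
n/ν for Z = 6.813/1 = 6.813
n/ν for G = 42.87/4 = 10.72
n/ν for T = 28.58/3 = 9.527
Smallest n/ν is Z → limiting reagent.
n(X) = (1/1) × 6.813 = 6.813 mol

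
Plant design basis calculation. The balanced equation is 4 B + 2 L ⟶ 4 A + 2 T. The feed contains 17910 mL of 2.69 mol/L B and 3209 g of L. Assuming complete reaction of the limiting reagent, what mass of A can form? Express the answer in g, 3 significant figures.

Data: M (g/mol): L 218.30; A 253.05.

n(B) = 2.69 × 17910/1000 = 48.18 mol
n(L) = 3209 / 218.30 = 14.70 mol
n/ν → B: 12.05, L: 7.350; L is limiting.
n(A) = (4/2) × 14.70 = 29.40 mol
mass = 29.40 × 253.05 = 7440 g

7440 g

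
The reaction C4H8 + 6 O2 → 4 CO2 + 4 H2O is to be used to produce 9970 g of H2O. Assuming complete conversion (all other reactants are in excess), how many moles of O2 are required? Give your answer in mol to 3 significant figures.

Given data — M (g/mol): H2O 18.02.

830 mol

n(H2O) = 9970 / 18.02 = 553.3 mol
n(O2) = (6/4) × 553.3 = 830.0 mol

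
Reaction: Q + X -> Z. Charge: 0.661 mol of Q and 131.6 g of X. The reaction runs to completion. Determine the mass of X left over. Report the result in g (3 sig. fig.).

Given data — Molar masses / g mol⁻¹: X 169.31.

19.7 g

n(Q) = 0.6610 mol
n(X) = 131.6 / 169.31 = 0.7773 mol
n/ν for Q = 0.6610/1 = 0.6610
n/ν for X = 0.7773/1 = 0.7773
Smallest n/ν is Q → limiting reagent.
X consumed = (1/1) × 0.6610 = 0.6610 mol
X remaining = 0.7773 − 0.6610 = 0.1163 mol
mass = 0.1163 × 169.31 = 19.69 g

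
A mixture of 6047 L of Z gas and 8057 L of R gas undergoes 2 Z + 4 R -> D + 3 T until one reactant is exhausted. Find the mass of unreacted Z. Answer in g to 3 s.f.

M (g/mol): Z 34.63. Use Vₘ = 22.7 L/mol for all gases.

n(Z) = 6047 / 22.7 = 266.4 mol
n(R) = 8057 / 22.7 = 354.9 mol
n/ν for Z = 266.4/2 = 133.2
n/ν for R = 354.9/4 = 88.73
Smallest n/ν is R → limiting reagent.
Z consumed = (2/4) × 354.9 = 177.5 mol
Z remaining = 266.4 − 177.5 = 88.90 mol
mass = 88.90 × 34.63 = 3079 g

3080 g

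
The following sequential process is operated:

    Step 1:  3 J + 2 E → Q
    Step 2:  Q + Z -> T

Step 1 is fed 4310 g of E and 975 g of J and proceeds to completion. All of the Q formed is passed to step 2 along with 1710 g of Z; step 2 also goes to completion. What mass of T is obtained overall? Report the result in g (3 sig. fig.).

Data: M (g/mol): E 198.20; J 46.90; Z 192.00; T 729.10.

5050 g

Step 1:
n(E) = 4310 / 198.20 = 21.75 mol
n(J) = 975.0 / 46.90 = 20.79 mol
n/ν for E = 21.75/2 = 10.88
n/ν for J = 20.79/3 = 6.930
Smallest n/ν is J → limiting reagent.
n(Q) produced = (1/3) × 20.79 = 6.930 mol
Step 2:
n(Q) available = 6.930 mol
n(Z) = 1710 / 192.00 = 8.906 mol
n/ν for Q = 6.930/1 = 6.930
n/ν for Z = 8.906/1 = 8.906
Smallest n/ν is Q → limiting reagent.
n(T) = (1/1) × 6.930 = 6.930 mol
mass = 6.930 × 729.10 = 5053 g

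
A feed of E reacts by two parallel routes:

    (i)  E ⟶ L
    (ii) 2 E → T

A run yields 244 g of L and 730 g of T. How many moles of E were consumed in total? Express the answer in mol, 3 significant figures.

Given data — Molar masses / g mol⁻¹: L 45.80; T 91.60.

n(L) = 244 / 45.80 = 5.328 mol
n(T) = 730 / 91.60 = 7.969 mol
n(E) via (i) = (1/1)×5.328 = 5.328 mol
n(E) via (ii) = (2/1)×7.969 = 15.94 mol
total n(E) = 5.328 + 15.94 = 21.27 mol

21.3 mol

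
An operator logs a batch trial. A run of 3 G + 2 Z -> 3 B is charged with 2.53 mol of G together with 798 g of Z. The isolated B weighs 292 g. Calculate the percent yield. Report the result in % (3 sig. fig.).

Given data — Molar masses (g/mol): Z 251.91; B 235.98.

48.9 %

n(G) = 2.530 mol
n(Z) = 798.0 / 251.91 = 3.168 mol
n/ν for G = 2.530/3 = 0.8433
n/ν for Z = 3.168/2 = 1.584
Smallest n/ν is G → limiting reagent.
theoretical n(B) = (3/3) × 2.530 = 2.530 mol → 597.0 g
% yield = 292 / 597.0 × 100 = 48.91 %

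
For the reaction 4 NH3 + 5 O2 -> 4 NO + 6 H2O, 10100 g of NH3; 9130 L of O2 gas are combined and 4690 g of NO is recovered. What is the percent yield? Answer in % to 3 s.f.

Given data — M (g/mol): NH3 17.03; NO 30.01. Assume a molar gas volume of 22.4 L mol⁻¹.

n(NH3) = 10100 / 17.03 = 593.1 mol
n(O2) = 9130 / 22.4 = 407.6 mol
n/ν → NH3: 148.3, O2: 81.52; O2 is limiting.
theoretical n(NO) = (4/5) × 407.6 = 326.1 mol → 9786 g
% yield = 4690 / 9786 × 100 = 47.93 %

47.9 %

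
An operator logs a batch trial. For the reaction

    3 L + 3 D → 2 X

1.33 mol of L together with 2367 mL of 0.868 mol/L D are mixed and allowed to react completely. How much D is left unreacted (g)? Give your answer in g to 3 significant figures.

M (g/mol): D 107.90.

n(L) = 1.330 mol
n(D) = 0.868 × 2367/1000 = 2.055 mol
n/ν → L: 0.4433, D: 0.6850; L is limiting.
D consumed = (3/3) × 1.330 = 1.330 mol
D remaining = 2.055 − 1.330 = 0.7250 mol
mass = 0.7250 × 107.90 = 78.23 g

78.2 g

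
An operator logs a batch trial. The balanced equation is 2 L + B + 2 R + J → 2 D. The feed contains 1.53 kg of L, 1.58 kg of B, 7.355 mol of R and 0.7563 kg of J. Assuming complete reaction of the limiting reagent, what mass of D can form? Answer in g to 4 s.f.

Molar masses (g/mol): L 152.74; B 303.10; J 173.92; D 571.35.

4202 g

n(L) = 1.530×1000 / 152.74 = 10.02 mol
n(B) = 1.580×1000 / 303.10 = 5.213 mol
n(R) = 7.355 mol
n(J) = 0.7563×1000 / 173.92 = 4.349 mol
n/ν → L: 5.010, B: 5.213, R: 3.678, J: 4.349; R is limiting.
n(D) = (2/2) × 7.355 = 7.355 mol
mass = 7.355 × 571.35 = 4202 g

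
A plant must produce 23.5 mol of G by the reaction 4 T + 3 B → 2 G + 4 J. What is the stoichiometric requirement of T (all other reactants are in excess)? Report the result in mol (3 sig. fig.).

47.0 mol

n(G) = 23.50 mol
n(T) = (4/2) × 23.50 = 47.00 mol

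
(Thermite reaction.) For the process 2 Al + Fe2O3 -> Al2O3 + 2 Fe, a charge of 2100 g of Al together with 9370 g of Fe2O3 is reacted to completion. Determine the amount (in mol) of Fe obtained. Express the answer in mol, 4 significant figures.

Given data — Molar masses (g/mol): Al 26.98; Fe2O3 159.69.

n(Al) = 2100 / 26.98 = 77.84 mol
n(Fe2O3) = 9370 / 159.69 = 58.68 mol
n/ν for Al = 77.84/2 = 38.92
n/ν for Fe2O3 = 58.68/1 = 58.68
Smallest n/ν is Al → limiting reagent.
n(Fe) = (2/2) × 77.84 = 77.84 mol

77.84 mol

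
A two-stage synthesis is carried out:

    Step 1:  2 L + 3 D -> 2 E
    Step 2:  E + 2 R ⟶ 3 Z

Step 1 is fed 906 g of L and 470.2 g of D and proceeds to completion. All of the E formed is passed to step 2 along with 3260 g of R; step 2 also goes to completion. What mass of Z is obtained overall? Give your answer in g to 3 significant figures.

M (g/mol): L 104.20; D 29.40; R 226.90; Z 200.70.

Step 1:
n(L) = 906.0 / 104.20 = 8.695 mol
n(D) = 470.2 / 29.40 = 15.99 mol
n/ν for L = 8.695/2 = 4.348
n/ν for D = 15.99/3 = 5.330
Smallest n/ν is L → limiting reagent.
n(E) produced = (2/2) × 8.695 = 8.695 mol
Step 2:
n(E) available = 8.695 mol
n(R) = 3260 / 226.90 = 14.37 mol
n/ν for E = 8.695/1 = 8.695
n/ν for R = 14.37/2 = 7.185
Smallest n/ν is R → limiting reagent.
n(Z) = (3/2) × 14.37 = 21.56 mol
mass = 21.56 × 200.70 = 4327 g

4330 g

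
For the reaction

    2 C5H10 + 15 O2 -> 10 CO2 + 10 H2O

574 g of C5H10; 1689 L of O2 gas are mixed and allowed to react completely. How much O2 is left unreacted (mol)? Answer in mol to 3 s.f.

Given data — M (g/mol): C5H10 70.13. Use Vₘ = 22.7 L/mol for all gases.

13.0 mol

n(C5H10) = 574.0 / 70.13 = 8.185 mol
n(O2) = 1689 / 22.7 = 74.41 mol
n/ν → C5H10: 4.093, O2: 4.961; C5H10 is limiting.
O2 consumed = (15/2) × 8.185 = 61.39 mol
O2 remaining = 74.41 − 61.39 = 13.02 mol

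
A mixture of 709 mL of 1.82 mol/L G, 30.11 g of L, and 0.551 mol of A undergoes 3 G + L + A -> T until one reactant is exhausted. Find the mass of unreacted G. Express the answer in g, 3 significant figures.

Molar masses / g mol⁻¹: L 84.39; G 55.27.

12.2 g

n(G) = 1.82 × 709.0/1000 = 1.290 mol
n(L) = 30.11 / 84.39 = 0.3568 mol
n(A) = 0.5510 mol
n/ν for G = 1.290/3 = 0.4300
n/ν for L = 0.3568/1 = 0.3568
n/ν for A = 0.5510/1 = 0.5510
Smallest n/ν is L → limiting reagent.
G consumed = (3/1) × 0.3568 = 1.070 mol
G remaining = 1.290 − 1.070 = 0.2200 mol
mass = 0.2200 × 55.27 = 12.16 g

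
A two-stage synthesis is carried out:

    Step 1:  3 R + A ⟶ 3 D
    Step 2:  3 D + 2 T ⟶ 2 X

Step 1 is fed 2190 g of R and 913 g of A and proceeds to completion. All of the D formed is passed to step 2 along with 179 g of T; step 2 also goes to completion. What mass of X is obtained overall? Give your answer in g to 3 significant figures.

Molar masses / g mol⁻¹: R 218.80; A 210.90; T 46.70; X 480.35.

Step 1:
n(R) = 2190 / 218.80 = 10.01 mol
n(A) = 913.0 / 210.90 = 4.329 mol
n/ν → R: 3.337, A: 4.329; R is limiting.
n(D) produced = (3/3) × 10.01 = 10.01 mol
Step 2:
n(D) available = 10.01 mol
n(T) = 179.0 / 46.70 = 3.833 mol
n/ν → D: 3.337, T: 1.917; T is limiting.
n(X) = (2/2) × 3.833 = 3.833 mol
mass = 3.833 × 480.35 = 1841 g

1840 g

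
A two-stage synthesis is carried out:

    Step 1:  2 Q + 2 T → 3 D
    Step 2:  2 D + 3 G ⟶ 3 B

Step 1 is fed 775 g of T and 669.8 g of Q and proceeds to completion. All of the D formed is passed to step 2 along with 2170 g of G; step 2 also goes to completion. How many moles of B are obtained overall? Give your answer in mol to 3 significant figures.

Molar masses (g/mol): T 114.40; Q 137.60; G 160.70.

Step 1:
n(T) = 775.0 / 114.40 = 6.774 mol
n(Q) = 669.8 / 137.60 = 4.868 mol
n/ν for T = 6.774/2 = 3.387
n/ν for Q = 4.868/2 = 2.434
Smallest n/ν is Q → limiting reagent.
n(D) produced = (3/2) × 4.868 = 7.302 mol
Step 2:
n(D) available = 7.302 mol
n(G) = 2170 / 160.70 = 13.50 mol
n/ν for D = 7.302/2 = 3.651
n/ν for G = 13.50/3 = 4.500
Smallest n/ν is D → limiting reagent.
n(B) = (3/2) × 7.302 = 10.95 mol

11.0 mol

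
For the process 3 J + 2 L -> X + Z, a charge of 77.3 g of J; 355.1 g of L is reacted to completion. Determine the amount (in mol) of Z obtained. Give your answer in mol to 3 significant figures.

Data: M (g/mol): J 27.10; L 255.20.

n(J) = 77.30 / 27.10 = 2.852 mol
n(L) = 355.1 / 255.20 = 1.391 mol
n/ν → J: 0.9507, L: 0.6955; L is limiting.
n(Z) = (1/2) × 1.391 = 0.6955 mol

0.696 mol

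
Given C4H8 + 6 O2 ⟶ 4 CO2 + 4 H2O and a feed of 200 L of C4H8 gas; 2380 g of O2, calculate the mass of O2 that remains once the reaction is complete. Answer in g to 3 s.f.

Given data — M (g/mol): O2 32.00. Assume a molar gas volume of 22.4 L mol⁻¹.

n(C4H8) = 200.0 / 22.4 = 8.929 mol
n(O2) = 2380 / 32.00 = 74.38 mol
n/ν for C4H8 = 8.929/1 = 8.929
n/ν for O2 = 74.38/6 = 12.40
Smallest n/ν is C4H8 → limiting reagent.
O2 consumed = (6/1) × 8.929 = 53.57 mol
O2 remaining = 74.38 − 53.57 = 20.81 mol
mass = 20.81 × 32.00 = 665.9 g

666 g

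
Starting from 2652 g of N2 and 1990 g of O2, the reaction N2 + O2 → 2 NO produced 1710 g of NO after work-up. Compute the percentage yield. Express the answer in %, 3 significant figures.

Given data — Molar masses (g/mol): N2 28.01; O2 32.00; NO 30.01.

45.8 %

n(N2) = 2652 / 28.01 = 94.68 mol
n(O2) = 1990 / 32.00 = 62.19 mol
n/ν for N2 = 94.68/1 = 94.68
n/ν for O2 = 62.19/1 = 62.19
Smallest n/ν is O2 → limiting reagent.
theoretical n(NO) = (2/1) × 62.19 = 124.4 mol → 3733 g
% yield = 1710 / 3733 × 100 = 45.81 %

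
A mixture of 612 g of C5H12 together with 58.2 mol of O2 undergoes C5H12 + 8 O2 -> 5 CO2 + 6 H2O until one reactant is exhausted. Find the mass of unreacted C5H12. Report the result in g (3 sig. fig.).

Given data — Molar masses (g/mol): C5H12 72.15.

87.1 g

n(C5H12) = 612.0 / 72.15 = 8.482 mol
n(O2) = 58.20 mol
n/ν → C5H12: 8.482, O2: 7.275; O2 is limiting.
C5H12 consumed = (1/8) × 58.20 = 7.275 mol
C5H12 remaining = 8.482 − 7.275 = 1.207 mol
mass = 1.207 × 72.15 = 87.09 g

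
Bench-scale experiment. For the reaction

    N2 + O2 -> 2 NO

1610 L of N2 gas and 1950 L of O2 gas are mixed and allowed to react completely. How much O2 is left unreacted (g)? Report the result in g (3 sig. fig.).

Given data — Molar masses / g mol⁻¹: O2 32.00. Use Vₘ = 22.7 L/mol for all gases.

n(N2) = 1610 / 22.7 = 70.93 mol
n(O2) = 1950 / 22.7 = 85.90 mol
n/ν for N2 = 70.93/1 = 70.93
n/ν for O2 = 85.90/1 = 85.90
Smallest n/ν is N2 → limiting reagent.
O2 consumed = (1/1) × 70.93 = 70.93 mol
O2 remaining = 85.90 − 70.93 = 14.97 mol
mass = 14.97 × 32.00 = 479.0 g

479 g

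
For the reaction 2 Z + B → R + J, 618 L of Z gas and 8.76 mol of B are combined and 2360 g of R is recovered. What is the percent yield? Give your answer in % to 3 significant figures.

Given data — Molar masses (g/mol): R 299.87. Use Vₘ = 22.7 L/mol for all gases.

89.8 %

n(Z) = 618.0 / 22.7 = 27.22 mol
n(B) = 8.760 mol
n/ν for Z = 27.22/2 = 13.61
n/ν for B = 8.760/1 = 8.760
Smallest n/ν is B → limiting reagent.
theoretical n(R) = (1/1) × 8.760 = 8.760 mol → 2627 g
% yield = 2360 / 2627 × 100 = 89.84 %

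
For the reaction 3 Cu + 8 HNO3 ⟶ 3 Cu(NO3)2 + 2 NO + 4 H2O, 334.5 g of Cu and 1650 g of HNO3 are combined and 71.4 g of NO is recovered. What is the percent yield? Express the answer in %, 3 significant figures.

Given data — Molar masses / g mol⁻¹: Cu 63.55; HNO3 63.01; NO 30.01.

n(Cu) = 334.5 / 63.55 = 5.264 mol
n(HNO3) = 1650 / 63.01 = 26.19 mol
n/ν for Cu = 5.264/3 = 1.755
n/ν for HNO3 = 26.19/8 = 3.274
Smallest n/ν is Cu → limiting reagent.
theoretical n(NO) = (2/3) × 5.264 = 3.509 mol → 105.3 g
% yield = 71.4 / 105.3 × 100 = 67.81 %

67.8 %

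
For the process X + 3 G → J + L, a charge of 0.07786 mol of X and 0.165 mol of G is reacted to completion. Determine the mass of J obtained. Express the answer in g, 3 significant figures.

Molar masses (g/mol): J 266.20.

14.6 g

n(X) = 0.07786 mol
n(G) = 0.1650 mol
n/ν for X = 0.07786/1 = 0.07786
n/ν for G = 0.1650/3 = 0.05500
Smallest n/ν is G → limiting reagent.
n(J) = (1/3) × 0.1650 = 0.05500 mol
mass = 0.05500 × 266.20 = 14.64 g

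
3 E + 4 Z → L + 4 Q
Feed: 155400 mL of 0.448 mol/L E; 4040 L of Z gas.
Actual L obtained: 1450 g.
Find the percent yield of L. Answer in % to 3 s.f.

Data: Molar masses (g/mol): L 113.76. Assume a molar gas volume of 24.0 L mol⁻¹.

n(E) = 0.448 × 155400/1000 = 69.62 mol
n(Z) = 4040 / 24.0 = 168.3 mol
n/ν for E = 69.62/3 = 23.21
n/ν for Z = 168.3/4 = 42.08
Smallest n/ν is E → limiting reagent.
theoretical n(L) = (1/3) × 69.62 = 23.21 mol → 2640 g
% yield = 1450 / 2640 × 100 = 54.92 %

54.9 %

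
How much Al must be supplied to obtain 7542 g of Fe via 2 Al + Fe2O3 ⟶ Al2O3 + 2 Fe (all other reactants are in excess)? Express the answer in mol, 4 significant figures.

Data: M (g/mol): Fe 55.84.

135.1 mol

n(Fe) = 7542 / 55.84 = 135.1 mol
n(Al) = (2/2) × 135.1 = 135.1 mol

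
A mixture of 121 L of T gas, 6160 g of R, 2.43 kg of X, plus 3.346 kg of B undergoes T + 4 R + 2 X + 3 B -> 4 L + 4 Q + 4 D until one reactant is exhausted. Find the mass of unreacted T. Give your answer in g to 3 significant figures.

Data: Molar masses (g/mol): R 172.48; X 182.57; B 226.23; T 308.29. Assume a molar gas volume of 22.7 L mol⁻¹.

123 g

n(T) = 121.0 / 22.7 = 5.330 mol
n(R) = 6160 / 172.48 = 35.71 mol
n(X) = 2.430×1000 / 182.57 = 13.31 mol
n(B) = 3.346×1000 / 226.23 = 14.79 mol
n/ν → T: 5.330, R: 8.928, X: 6.655, B: 4.930; B is limiting.
T consumed = (1/3) × 14.79 = 4.930 mol
T remaining = 5.330 − 4.930 = 0.4000 mol
mass = 0.4000 × 308.29 = 123.3 g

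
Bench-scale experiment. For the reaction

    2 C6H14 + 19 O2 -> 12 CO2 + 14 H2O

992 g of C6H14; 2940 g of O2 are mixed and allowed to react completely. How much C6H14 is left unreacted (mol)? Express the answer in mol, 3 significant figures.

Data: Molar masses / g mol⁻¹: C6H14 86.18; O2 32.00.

1.84 mol

n(C6H14) = 992.0 / 86.18 = 11.51 mol
n(O2) = 2940 / 32.00 = 91.88 mol
n/ν → C6H14: 5.755, O2: 4.836; O2 is limiting.
C6H14 consumed = (2/19) × 91.88 = 9.672 mol
C6H14 remaining = 11.51 − 9.672 = 1.838 mol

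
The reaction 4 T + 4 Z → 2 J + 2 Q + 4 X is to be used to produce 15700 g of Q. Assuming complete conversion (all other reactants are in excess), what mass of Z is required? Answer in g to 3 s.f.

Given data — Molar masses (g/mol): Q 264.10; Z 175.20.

n(Q) = 15700 / 264.10 = 59.45 mol
n(Z) = (4/2) × 59.45 = 118.9 mol
mass = 118.9 × 175.20 = 20830 g

20800 g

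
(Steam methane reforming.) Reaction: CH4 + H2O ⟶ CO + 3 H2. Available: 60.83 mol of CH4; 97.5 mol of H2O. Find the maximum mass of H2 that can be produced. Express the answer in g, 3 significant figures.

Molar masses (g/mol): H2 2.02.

n(CH4) = 60.83 mol
n(H2O) = 97.50 mol
n/ν for CH4 = 60.83/1 = 60.83
n/ν for H2O = 97.50/1 = 97.50
Smallest n/ν is CH4 → limiting reagent.
n(H2) = (3/1) × 60.83 = 182.5 mol
mass = 182.5 × 2.02 = 368.7 g

369 g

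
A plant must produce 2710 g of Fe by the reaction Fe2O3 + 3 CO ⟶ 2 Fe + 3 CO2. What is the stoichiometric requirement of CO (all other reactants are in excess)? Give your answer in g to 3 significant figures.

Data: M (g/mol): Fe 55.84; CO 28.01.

n(Fe) = 2710 / 55.84 = 48.53 mol
n(CO) = (3/2) × 48.53 = 72.80 mol
mass = 72.80 × 28.01 = 2039 g

2040 g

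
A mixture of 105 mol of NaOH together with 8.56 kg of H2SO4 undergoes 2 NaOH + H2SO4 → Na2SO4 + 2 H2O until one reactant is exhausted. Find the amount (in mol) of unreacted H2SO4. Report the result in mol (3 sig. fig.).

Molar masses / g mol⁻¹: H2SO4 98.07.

34.8 mol

n(NaOH) = 105.0 mol
n(H2SO4) = 8.560×1000 / 98.07 = 87.28 mol
n/ν for NaOH = 105.0/2 = 52.50
n/ν for H2SO4 = 87.28/1 = 87.28
Smallest n/ν is NaOH → limiting reagent.
H2SO4 consumed = (1/2) × 105.0 = 52.50 mol
H2SO4 remaining = 87.28 − 52.50 = 34.78 mol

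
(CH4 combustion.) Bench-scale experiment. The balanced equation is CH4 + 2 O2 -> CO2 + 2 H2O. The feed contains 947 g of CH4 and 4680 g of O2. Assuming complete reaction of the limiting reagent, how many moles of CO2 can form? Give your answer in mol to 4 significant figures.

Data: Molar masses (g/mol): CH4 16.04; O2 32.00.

59.04 mol

n(CH4) = 947.0 / 16.04 = 59.04 mol
n(O2) = 4680 / 32.00 = 146.3 mol
n/ν for CH4 = 59.04/1 = 59.04
n/ν for O2 = 146.3/2 = 73.15
Smallest n/ν is CH4 → limiting reagent.
n(CO2) = (1/1) × 59.04 = 59.04 mol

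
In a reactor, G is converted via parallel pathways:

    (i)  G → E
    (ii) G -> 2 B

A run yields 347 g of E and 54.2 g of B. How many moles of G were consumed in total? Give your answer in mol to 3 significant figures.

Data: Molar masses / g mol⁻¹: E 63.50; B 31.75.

6.32 mol

n(E) = 347 / 63.50 = 5.465 mol
n(B) = 54.2 / 31.75 = 1.707 mol
n(G) via (i) = (1/1)×5.465 = 5.465 mol
n(G) via (ii) = (1/2)×1.707 = 0.8535 mol
total n(G) = 5.465 + 0.8535 = 6.319 mol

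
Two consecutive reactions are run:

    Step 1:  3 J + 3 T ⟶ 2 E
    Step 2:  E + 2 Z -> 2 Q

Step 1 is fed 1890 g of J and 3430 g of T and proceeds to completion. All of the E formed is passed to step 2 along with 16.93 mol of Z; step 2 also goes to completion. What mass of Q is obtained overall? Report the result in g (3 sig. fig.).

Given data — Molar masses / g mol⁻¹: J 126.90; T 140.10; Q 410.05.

Step 1:
n(J) = 1890 / 126.90 = 14.89 mol
n(T) = 3430 / 140.10 = 24.48 mol
n/ν for J = 14.89/3 = 4.963
n/ν for T = 24.48/3 = 8.160
Smallest n/ν is J → limiting reagent.
n(E) produced = (2/3) × 14.89 = 9.927 mol
Step 2:
n(E) available = 9.927 mol
n(Z) = 16.93 mol
n/ν for E = 9.927/1 = 9.927
n/ν for Z = 16.93/2 = 8.465
Smallest n/ν is Z → limiting reagent.
n(Q) = (2/2) × 16.93 = 16.93 mol
mass = 16.93 × 410.05 = 6942 g

6940 g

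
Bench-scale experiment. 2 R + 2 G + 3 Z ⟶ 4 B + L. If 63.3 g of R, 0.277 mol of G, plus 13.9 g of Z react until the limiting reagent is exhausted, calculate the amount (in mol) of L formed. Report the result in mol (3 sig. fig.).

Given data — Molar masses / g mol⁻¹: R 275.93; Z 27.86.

n(R) = 63.30 / 275.93 = 0.2294 mol
n(G) = 0.2770 mol
n(Z) = 13.90 / 27.86 = 0.4989 mol
n/ν for R = 0.2294/2 = 0.1147
n/ν for G = 0.2770/2 = 0.1385
n/ν for Z = 0.4989/3 = 0.1663
Smallest n/ν is R → limiting reagent.
n(L) = (1/2) × 0.2294 = 0.1147 mol

0.115 mol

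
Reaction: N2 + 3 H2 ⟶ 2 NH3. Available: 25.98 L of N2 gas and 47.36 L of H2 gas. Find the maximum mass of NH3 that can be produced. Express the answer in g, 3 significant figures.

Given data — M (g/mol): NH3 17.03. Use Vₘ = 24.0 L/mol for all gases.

n(N2) = 25.98 / 24.0 = 1.083 mol
n(H2) = 47.36 / 24.0 = 1.973 mol
n/ν for N2 = 1.083/1 = 1.083
n/ν for H2 = 1.973/3 = 0.6577
Smallest n/ν is H2 → limiting reagent.
n(NH3) = (2/3) × 1.973 = 1.315 mol
mass = 1.315 × 17.03 = 22.39 g

22.4 g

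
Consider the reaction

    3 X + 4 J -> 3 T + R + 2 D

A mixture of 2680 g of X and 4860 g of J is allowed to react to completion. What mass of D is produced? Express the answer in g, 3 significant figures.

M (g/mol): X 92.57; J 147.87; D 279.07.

n(X) = 2680 / 92.57 = 28.95 mol
n(J) = 4860 / 147.87 = 32.87 mol
n/ν for X = 28.95/3 = 9.650
n/ν for J = 32.87/4 = 8.218
Smallest n/ν is J → limiting reagent.
n(D) = (2/4) × 32.87 = 16.44 mol
mass = 16.44 × 279.07 = 4588 g

4590 g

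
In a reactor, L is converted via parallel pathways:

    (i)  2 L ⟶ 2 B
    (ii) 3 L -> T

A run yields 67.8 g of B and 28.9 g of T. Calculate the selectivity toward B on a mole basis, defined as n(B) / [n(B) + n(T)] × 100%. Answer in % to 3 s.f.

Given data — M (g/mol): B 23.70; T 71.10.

n(B) = 67.8 / 23.70 = 2.861 mol
n(T) = 28.9 / 71.10 = 0.4065 mol
selectivity = 2.861/(2.861+0.4065) × 100 = 87.56 %

87.6 %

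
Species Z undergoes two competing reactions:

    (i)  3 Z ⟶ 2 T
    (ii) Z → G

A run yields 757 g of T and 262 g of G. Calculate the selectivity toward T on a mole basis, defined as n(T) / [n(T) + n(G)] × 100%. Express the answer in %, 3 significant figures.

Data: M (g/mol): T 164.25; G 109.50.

n(T) = 757 / 164.25 = 4.609 mol
n(G) = 262 / 109.50 = 2.393 mol
selectivity = 4.609/(4.609+2.393) × 100 = 65.82 %

65.8 %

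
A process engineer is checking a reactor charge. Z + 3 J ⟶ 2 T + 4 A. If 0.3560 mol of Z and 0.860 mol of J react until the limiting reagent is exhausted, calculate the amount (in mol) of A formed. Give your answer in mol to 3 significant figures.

1.15 mol

n(Z) = 0.3560 mol
n(J) = 0.8600 mol
n/ν → Z: 0.3560, J: 0.2867; J is limiting.
n(A) = (4/3) × 0.8600 = 1.147 mol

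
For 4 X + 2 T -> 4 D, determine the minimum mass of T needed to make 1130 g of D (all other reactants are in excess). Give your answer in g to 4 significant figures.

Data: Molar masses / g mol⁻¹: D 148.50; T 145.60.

554.0 g

n(D) = 1130 / 148.50 = 7.609 mol
n(T) = (2/4) × 7.609 = 3.805 mol
mass = 3.805 × 145.60 = 554.0 g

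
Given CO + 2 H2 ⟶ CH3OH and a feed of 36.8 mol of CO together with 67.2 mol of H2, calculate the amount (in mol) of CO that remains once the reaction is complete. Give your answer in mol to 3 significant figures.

3.20 mol

n(CO) = 36.80 mol
n(H2) = 67.20 mol
n/ν for CO = 36.80/1 = 36.80
n/ν for H2 = 67.20/2 = 33.60
Smallest n/ν is H2 → limiting reagent.
CO consumed = (1/2) × 67.20 = 33.60 mol
CO remaining = 36.80 − 33.60 = 3.200 mol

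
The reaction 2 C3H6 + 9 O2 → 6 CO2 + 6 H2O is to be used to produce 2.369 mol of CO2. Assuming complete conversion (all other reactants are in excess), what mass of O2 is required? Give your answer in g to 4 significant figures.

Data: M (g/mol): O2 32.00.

n(CO2) = 2.369 mol
n(O2) = (9/6) × 2.369 = 3.554 mol
mass = 3.554 × 32.00 = 113.7 g

113.7 g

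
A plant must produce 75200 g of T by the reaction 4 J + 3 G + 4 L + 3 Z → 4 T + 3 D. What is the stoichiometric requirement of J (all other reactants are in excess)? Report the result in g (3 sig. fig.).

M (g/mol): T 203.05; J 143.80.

53300 g

n(T) = 75200 / 203.05 = 370.4 mol
n(J) = (4/4) × 370.4 = 370.4 mol
mass = 370.4 × 143.80 = 53260 g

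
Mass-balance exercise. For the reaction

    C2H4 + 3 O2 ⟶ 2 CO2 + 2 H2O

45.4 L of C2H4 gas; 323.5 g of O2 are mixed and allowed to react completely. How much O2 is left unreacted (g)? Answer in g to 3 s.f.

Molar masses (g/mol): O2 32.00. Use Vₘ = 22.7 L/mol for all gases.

n(C2H4) = 45.40 / 22.7 = 2.000 mol
n(O2) = 323.5 / 32.00 = 10.11 mol
n/ν for C2H4 = 2.000/1 = 2.000
n/ν for O2 = 10.11/3 = 3.370
Smallest n/ν is C2H4 → limiting reagent.
O2 consumed = (3/1) × 2.000 = 6.000 mol
O2 remaining = 10.11 − 6.000 = 4.110 mol
mass = 4.110 × 32.00 = 131.5 g

132 g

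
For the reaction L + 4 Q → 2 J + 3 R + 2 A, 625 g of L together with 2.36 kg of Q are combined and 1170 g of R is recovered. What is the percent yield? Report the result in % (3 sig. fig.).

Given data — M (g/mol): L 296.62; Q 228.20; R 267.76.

n(L) = 625.0 / 296.62 = 2.107 mol
n(Q) = 2.360×1000 / 228.20 = 10.34 mol
n/ν for L = 2.107/1 = 2.107
n/ν for Q = 10.34/4 = 2.585
Smallest n/ν is L → limiting reagent.
theoretical n(R) = (3/1) × 2.107 = 6.321 mol → 1693 g
% yield = 1170 / 1693 × 100 = 69.11 %

69.1 %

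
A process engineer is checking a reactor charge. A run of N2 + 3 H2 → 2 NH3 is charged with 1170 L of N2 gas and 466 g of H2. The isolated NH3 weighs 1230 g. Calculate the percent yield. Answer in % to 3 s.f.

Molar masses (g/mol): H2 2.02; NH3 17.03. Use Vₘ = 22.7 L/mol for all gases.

n(N2) = 1170 / 22.7 = 51.54 mol
n(H2) = 466.0 / 2.02 = 230.7 mol
n/ν → N2: 51.54, H2: 76.90; N2 is limiting.
theoretical n(NH3) = (2/1) × 51.54 = 103.1 mol → 1756 g
% yield = 1230 / 1756 × 100 = 70.05 %

70.1 %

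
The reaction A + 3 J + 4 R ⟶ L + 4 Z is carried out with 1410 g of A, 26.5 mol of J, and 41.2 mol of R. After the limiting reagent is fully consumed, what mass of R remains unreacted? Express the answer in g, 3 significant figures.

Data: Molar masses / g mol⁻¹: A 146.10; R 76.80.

n(A) = 1410 / 146.10 = 9.651 mol
n(J) = 26.50 mol
n(R) = 41.20 mol
n/ν → A: 9.651, J: 8.833, R: 10.30; J is limiting.
R consumed = (4/3) × 26.50 = 35.33 mol
R remaining = 41.20 − 35.33 = 5.870 mol
mass = 5.870 × 76.80 = 450.8 g

451 g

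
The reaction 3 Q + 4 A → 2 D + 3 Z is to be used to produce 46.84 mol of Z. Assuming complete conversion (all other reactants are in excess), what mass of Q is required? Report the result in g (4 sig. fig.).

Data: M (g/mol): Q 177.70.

n(Z) = 46.84 mol
n(Q) = (3/3) × 46.84 = 46.84 mol
mass = 46.84 × 177.70 = 8323 g

8323 g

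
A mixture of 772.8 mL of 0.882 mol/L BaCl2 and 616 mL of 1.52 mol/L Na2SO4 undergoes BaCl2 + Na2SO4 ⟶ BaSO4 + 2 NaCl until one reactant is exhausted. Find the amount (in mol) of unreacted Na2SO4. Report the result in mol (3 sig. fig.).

0.255 mol

n(BaCl2) = 0.882 × 772.8/1000 = 0.6816 mol
n(Na2SO4) = 1.52 × 616.0/1000 = 0.9363 mol
n/ν for BaCl2 = 0.6816/1 = 0.6816
n/ν for Na2SO4 = 0.9363/1 = 0.9363
Smallest n/ν is BaCl2 → limiting reagent.
Na2SO4 consumed = (1/1) × 0.6816 = 0.6816 mol
Na2SO4 remaining = 0.9363 − 0.6816 = 0.2547 mol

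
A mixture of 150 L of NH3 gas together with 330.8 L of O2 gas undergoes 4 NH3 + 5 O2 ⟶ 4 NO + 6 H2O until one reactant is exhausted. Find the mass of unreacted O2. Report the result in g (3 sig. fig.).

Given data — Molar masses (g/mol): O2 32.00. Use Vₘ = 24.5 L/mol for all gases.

187 g

n(NH3) = 150.0 / 24.5 = 6.122 mol
n(O2) = 330.8 / 24.5 = 13.50 mol
n/ν → NH3: 1.531, O2: 2.700; NH3 is limiting.
O2 consumed = (5/4) × 6.122 = 7.653 mol
O2 remaining = 13.50 − 7.653 = 5.847 mol
mass = 5.847 × 32.00 = 187.1 g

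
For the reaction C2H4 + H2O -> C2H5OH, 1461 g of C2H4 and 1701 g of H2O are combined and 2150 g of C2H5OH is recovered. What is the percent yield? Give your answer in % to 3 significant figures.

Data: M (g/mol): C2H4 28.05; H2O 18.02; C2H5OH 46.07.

89.6 %

n(C2H4) = 1461 / 28.05 = 52.09 mol
n(H2O) = 1701 / 18.02 = 94.40 mol
n/ν → C2H4: 52.09, H2O: 94.40; C2H4 is limiting.
theoretical n(C2H5OH) = (1/1) × 52.09 = 52.09 mol → 2400 g
% yield = 2150 / 2400 × 100 = 89.58 %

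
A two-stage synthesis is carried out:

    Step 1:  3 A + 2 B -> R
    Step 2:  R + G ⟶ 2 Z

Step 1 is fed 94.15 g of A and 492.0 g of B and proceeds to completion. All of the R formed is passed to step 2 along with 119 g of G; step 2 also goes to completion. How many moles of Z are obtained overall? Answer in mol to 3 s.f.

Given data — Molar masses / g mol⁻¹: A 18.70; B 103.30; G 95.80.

2.48 mol

Step 1:
n(A) = 94.15 / 18.70 = 5.035 mol
n(B) = 492.0 / 103.30 = 4.763 mol
n/ν for A = 5.035/3 = 1.678
n/ν for B = 4.763/2 = 2.382
Smallest n/ν is A → limiting reagent.
n(R) produced = (1/3) × 5.035 = 1.678 mol
Step 2:
n(R) available = 1.678 mol
n(G) = 119.0 / 95.80 = 1.242 mol
n/ν for R = 1.678/1 = 1.678
n/ν for G = 1.242/1 = 1.242
Smallest n/ν is G → limiting reagent.
n(Z) = (2/1) × 1.242 = 2.484 mol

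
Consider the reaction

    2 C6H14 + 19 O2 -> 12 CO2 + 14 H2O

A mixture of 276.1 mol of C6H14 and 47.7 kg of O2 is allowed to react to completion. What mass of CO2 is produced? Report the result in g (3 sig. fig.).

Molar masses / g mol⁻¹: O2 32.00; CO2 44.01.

41400 g

n(C6H14) = 276.1 mol
n(O2) = 47.70×1000 / 32.00 = 1491 mol
n/ν for C6H14 = 276.1/2 = 138.1
n/ν for O2 = 1491/19 = 78.47
Smallest n/ν is O2 → limiting reagent.
n(CO2) = (12/19) × 1491 = 941.7 mol
mass = 941.7 × 44.01 = 41440 g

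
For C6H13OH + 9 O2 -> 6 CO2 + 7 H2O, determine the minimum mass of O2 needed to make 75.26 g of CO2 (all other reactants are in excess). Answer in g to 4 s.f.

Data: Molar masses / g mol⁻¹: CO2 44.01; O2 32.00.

82.08 g

n(CO2) = 75.26 / 44.01 = 1.710 mol
n(O2) = (9/6) × 1.710 = 2.565 mol
mass = 2.565 × 32.00 = 82.08 g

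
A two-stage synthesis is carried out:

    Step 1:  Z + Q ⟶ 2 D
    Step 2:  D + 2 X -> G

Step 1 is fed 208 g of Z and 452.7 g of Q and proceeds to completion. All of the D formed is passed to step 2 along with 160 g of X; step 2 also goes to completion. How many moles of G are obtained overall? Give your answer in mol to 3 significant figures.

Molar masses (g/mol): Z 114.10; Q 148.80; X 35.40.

Step 1:
n(Z) = 208.0 / 114.10 = 1.823 mol
n(Q) = 452.7 / 148.80 = 3.042 mol
n/ν for Z = 1.823/1 = 1.823
n/ν for Q = 3.042/1 = 3.042
Smallest n/ν is Z → limiting reagent.
n(D) produced = (2/1) × 1.823 = 3.646 mol
Step 2:
n(D) available = 3.646 mol
n(X) = 160.0 / 35.40 = 4.520 mol
n/ν for D = 3.646/1 = 3.646
n/ν for X = 4.520/2 = 2.260
Smallest n/ν is X → limiting reagent.
n(G) = (1/2) × 4.520 = 2.260 mol

2.26 mol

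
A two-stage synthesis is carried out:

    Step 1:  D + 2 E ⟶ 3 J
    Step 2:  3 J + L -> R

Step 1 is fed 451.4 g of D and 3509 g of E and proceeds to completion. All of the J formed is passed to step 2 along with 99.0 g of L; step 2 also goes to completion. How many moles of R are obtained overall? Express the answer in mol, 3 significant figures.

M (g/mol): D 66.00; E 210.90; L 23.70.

4.18 mol

Step 1:
n(D) = 451.4 / 66.00 = 6.839 mol
n(E) = 3509 / 210.90 = 16.64 mol
n/ν for D = 6.839/1 = 6.839
n/ν for E = 16.64/2 = 8.320
Smallest n/ν is D → limiting reagent.
n(J) produced = (3/1) × 6.839 = 20.52 mol
Step 2:
n(J) available = 20.52 mol
n(L) = 99.00 / 23.70 = 4.177 mol
n/ν for J = 20.52/3 = 6.840
n/ν for L = 4.177/1 = 4.177
Smallest n/ν is L → limiting reagent.
n(R) = (1/1) × 4.177 = 4.177 mol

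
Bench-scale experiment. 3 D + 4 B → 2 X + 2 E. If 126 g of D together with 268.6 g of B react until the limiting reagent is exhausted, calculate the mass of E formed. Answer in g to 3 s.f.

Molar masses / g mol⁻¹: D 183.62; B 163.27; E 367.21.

168 g

n(D) = 126.0 / 183.62 = 0.6862 mol
n(B) = 268.6 / 163.27 = 1.645 mol
n/ν for D = 0.6862/3 = 0.2287
n/ν for B = 1.645/4 = 0.4113
Smallest n/ν is D → limiting reagent.
n(E) = (2/3) × 0.6862 = 0.4575 mol
mass = 0.4575 × 367.21 = 168.0 g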